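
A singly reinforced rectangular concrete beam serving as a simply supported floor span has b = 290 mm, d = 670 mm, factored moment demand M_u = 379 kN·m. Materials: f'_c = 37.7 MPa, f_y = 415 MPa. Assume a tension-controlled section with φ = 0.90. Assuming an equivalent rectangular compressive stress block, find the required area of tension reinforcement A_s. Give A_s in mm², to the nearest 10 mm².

M_n = M_u/φ = 379/0.90 = 421.111 kN·m.
With M_n = 0.85 f'_c a b (d − a/2), solve the quadratic for a:
a = d − √(d² − 2M_n/(0.85 f'_c b)) = 670 − √(670² − 2 × 421.111×10⁶/(0.85 × 37.7 × 290)) = 71.44 mm.
A_s = 0.85 f'_c a b / f_y = 0.85 × 37.7 × 71.44 × 290 / 415 = 1599.7 mm².

A_s ≈ 1600 mm²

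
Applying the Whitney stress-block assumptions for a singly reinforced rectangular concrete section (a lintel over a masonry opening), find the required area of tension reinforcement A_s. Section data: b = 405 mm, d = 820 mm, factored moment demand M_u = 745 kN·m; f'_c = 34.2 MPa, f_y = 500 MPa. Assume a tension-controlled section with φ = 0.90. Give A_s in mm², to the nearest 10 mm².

M_n = M_u/φ = 745/0.90 = 827.778 kN·m.
With M_n = 0.85 f'_c a b (d − a/2), solve the quadratic for a:
a = d − √(d² − 2M_n/(0.85 f'_c b)) = 820 − √(820² − 2 × 827.778×10⁶/(0.85 × 34.2 × 405)) = 90.77 mm.
A_s = 0.85 f'_c a b / f_y = 0.85 × 34.2 × 90.77 × 405 / 500 = 2137.3 mm².

A_s ≈ 2140 mm²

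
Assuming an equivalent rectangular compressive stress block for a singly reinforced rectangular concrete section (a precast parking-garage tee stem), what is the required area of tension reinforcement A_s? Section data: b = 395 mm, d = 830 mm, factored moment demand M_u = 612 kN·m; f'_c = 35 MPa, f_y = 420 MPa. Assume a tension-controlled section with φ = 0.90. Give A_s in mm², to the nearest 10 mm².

M_n = M_u/φ = 612/0.90 = 680 kN·m.
With M_n = 0.85 f'_c a b (d − a/2), solve the quadratic for a:
a = d − √(d² − 2M_n/(0.85 f'_c b)) = 830 − √(830² − 2 × 680×10⁶/(0.85 × 35 × 395)) = 72.92 mm.
A_s = 0.85 f'_c a b / f_y = 0.85 × 35 × 72.92 × 395 / 420 = 2040.2 mm².

A_s ≈ 2040 mm²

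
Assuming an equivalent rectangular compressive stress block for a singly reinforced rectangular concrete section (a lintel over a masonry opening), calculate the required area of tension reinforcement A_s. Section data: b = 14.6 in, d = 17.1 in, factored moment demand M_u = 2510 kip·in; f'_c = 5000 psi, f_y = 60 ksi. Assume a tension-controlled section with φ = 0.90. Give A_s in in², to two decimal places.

A_s ≈ 2.97 in²

M_n = M_u/φ = 2510/0.90 = 2788.89 kip·in.
From M_n = 0.85 f'_c a b (d − a/2):
a = d − √(d² − 2M_n/(0.85 f'_c b)) = 17.1 − √(17.1² − 2 × 2788.89/(0.85 × 5 × 14.6)) = 2.869 in.
A_s = 0.85 f'_c a b / f_y = 0.85 × 5 × 2.869 × 14.6 / 60 = 2.967 in².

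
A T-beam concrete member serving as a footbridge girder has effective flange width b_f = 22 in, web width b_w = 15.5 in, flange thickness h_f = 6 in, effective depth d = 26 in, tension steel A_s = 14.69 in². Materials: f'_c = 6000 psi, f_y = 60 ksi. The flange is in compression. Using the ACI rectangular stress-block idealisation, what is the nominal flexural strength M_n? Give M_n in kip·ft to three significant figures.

M_n ≈ 1610 kip·ft

Tension: T = A_s f_y = 14.69 × 60 = 881.4 kips.
Try a within the flange: a = T/(0.85 f'_c b_f) = 881.4/(0.85 × 6 × 22) = 7.856 in.
a = 7.856 > h_f = 6 in: the block extends into the web. Split into flange-overhang and web parts.
C_f = 0.85 f'_c (b_f − b_w) h_f = 0.85 × 6 × (22 − 15.5) × 6 = 198.9 kips.
Remaining web compression depth: a_w = (T − C_f)/(0.85 f'_c b_w) = (881.4 − 198.9)/(0.85 × 6 × 15.5) = 8.634 in.
M_n = C_f(d − h_f/2) + (T − C_f)(d − a_w/2) = 198.9 × (26 − 3) + 682.5 × (26 − 4.317) = 4574.7 + 14798.6 = 19373.3 kip·in.
M_n = 19373.3/12 = 1614.44 kip·ft.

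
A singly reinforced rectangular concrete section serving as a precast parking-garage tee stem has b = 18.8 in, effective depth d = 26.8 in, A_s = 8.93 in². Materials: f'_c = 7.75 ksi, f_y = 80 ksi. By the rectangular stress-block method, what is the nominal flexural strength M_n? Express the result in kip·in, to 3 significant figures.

M_n ≈ 17100 kip·in

T = A_s f_y = 8.93 × 80 = 714.4 kips.
a = T/(0.85 f'_c b) = 714.4/(0.85 × 7.75 × 18.8) = 5.769 in.
M_n = T(d − a/2) = 714.4 × (26.8 − 2.8845) = 17085.2 kip·in.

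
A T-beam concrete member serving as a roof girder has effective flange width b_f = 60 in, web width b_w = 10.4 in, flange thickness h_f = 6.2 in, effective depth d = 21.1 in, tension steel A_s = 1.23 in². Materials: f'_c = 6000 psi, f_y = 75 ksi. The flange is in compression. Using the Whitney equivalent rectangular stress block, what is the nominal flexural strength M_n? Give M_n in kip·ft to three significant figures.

Tension: T = A_s f_y = 1.23 × 75 = 92.25 kips.
Try a within the flange: a = T/(0.85 f'_c b_f) = 92.25/(0.85 × 6 × 60) = 0.301 in.
Since a = 0.301 ≤ h_f = 6.2 in, the stress block lies entirely in the flange; analyse as a rectangular beam of width b_f.
M_n = T(d − a/2) = 92.25 × (21.1 − 0.1505) = 1932.6 kip·in.
M_n = 1932.6/12 = 161.05 kip·ft.

M_n ≈ 161 kip·ft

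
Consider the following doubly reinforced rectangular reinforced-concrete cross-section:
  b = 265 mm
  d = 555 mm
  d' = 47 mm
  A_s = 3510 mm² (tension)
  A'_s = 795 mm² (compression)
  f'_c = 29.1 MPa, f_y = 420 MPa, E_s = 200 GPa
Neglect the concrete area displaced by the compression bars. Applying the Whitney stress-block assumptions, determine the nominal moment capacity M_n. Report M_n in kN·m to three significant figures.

M_n ≈ 703 kN·m

Assume both tension and compression steel yield.
Net tension couple steel: A_s − A'_s = 2715 mm².
a = (A_s − A'_s) f_y / (0.85 f'_c b) = 1140300/(0.85 × 29.1 × 265) = 173.96 mm.
c = a/β₁ = 173.96/0.842 = 206.60 mm; ε'_s = 0.003(c − d')/c = 0.0023 ≥ f_y/E_s = 0.0021, so compression steel does yield.
M_n = (A_s − A'_s) f_y (d − a/2) + A'_s f_y (d − d') = [1140300 × (555 − 86.98) + 333900 × (555 − 47)] × 10⁻⁶ = 533.68 + 169.62 = 703.30 kN·m.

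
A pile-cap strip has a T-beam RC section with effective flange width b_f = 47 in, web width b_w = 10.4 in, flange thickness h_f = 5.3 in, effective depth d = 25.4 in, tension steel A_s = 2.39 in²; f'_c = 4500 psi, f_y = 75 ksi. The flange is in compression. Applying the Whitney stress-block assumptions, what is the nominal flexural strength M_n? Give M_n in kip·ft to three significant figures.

Tension: T = A_s f_y = 2.39 × 75 = 179.25 kips.
Try a within the flange: a = T/(0.85 f'_c b_f) = 179.25/(0.85 × 4.5 × 47) = 0.997 in.
Since a = 0.997 ≤ h_f = 5.3 in, the stress block lies entirely in the flange; analyse as a rectangular beam of width b_f.
M_n = T(d − a/2) = 179.25 × (25.4 − 0.4985) = 4463.6 kip·in.
M_n = 4463.6/12 = 371.97 kip·ft.

M_n ≈ 372 kip·ft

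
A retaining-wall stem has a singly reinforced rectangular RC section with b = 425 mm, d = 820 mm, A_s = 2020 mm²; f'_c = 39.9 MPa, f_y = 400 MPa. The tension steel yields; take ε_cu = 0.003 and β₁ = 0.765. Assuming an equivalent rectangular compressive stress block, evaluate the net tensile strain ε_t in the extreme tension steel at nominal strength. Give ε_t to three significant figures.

a = A_s f_y/(0.85 f'_c b) = 56.06 mm.
β₁ = 0.765, so c = a/β₁ = 56.06/0.765 = 73.28 mm.
From the linear strain diagram with ε_cu = 0.003: ε_t = 0.003 (d − c)/c = 0.003 × (820 − 73.28)/73.28 = 0.0306.
Since ε_t ≥ 0.005, the section is tension-controlled.

ε_t ≈ 0.0306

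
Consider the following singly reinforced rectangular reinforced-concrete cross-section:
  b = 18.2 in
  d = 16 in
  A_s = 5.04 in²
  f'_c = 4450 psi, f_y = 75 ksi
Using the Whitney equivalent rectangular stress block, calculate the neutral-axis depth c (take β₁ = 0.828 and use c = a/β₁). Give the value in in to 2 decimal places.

c ≈ 6.63 in

T = A_s f_y = 5.04 × 75 = 378 kips.
a = T/(0.85 f'_c b) = 378/(0.85 × 4.45 × 18.2) = 5.4909 in.
With β₁ = 0.828, c = a/β₁ = 5.4909/0.828 = 6.63 in.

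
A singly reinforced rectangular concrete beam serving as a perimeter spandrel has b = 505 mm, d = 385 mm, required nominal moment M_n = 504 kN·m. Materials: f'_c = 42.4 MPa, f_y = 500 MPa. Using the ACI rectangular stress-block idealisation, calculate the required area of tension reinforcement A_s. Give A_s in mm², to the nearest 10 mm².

A_s ≈ 2920 mm²

With M_n = 0.85 f'_c a b (d − a/2), solve the quadratic for a:
a = d − √(d² − 2M_n/(0.85 f'_c b)) = 385 − √(385² − 2 × 504×10⁶/(0.85 × 42.4 × 505)) = 80.30 mm.
A_s = 0.85 f'_c a b / f_y = 0.85 × 42.4 × 80.30 × 505 / 500 = 2923.0 mm².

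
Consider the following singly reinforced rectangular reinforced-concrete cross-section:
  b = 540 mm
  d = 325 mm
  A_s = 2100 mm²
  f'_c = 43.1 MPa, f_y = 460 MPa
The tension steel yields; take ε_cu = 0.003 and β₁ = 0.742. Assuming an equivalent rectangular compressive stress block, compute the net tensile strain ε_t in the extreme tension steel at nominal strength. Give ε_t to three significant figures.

a = A_s f_y/(0.85 f'_c b) = 48.83 mm.
β₁ = 0.742, so c = a/β₁ = 48.83/0.742 = 65.81 mm.
From the linear strain diagram with ε_cu = 0.003: ε_t = 0.003 (d − c)/c = 0.003 × (325 − 65.81)/65.81 = 0.0118.
Since ε_t ≥ 0.005, the section is tension-controlled.

ε_t ≈ 0.0118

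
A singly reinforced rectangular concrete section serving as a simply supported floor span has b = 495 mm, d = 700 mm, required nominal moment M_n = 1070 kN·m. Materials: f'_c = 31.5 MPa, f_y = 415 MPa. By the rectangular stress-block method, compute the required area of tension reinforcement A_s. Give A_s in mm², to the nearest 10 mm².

With M_n = 0.85 f'_c a b (d − a/2), solve the quadratic for a:
a = d − √(d² − 2M_n/(0.85 f'_c b)) = 700 − √(700² − 2 × 1070×10⁶/(0.85 × 31.5 × 495)) = 126.82 mm.
A_s = 0.85 f'_c a b / f_y = 0.85 × 31.5 × 126.82 × 495 / 415 = 4050.2 mm².

A_s ≈ 4050 mm²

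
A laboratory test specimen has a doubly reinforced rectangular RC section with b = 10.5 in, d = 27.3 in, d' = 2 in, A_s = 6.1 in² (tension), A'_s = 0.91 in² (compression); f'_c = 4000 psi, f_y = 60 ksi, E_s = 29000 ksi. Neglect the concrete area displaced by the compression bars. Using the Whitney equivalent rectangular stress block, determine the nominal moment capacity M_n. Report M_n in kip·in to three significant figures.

Assume both steels yield.
a = (A_s − A'_s) f_y/(0.85 f'_c b) = (6.1 − 0.91) × 60/(0.85 × 4 × 10.5) = 8.723 in.
c = a/β₁ = 8.723/0.85 = 10.262 in; ε'_s = 0.003(c − d')/c = 0.0024 ≥ ε_y = 0.0021, so the compression steel yields.
M_n = (A_s − A'_s) f_y (d − a/2) + A'_s f_y (d − d') = 311.4 × (27.3 − 4.3615) + 54.6 × (27.3 − 2) = 7143.0 + 1381.4 = 8524.4 kip·in.

M_n ≈ 8520 kip·in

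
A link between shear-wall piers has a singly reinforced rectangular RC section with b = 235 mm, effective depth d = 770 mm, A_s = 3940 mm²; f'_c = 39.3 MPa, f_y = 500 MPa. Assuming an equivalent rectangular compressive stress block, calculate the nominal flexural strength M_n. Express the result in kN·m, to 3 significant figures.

M_n ≈ 1270 kN·m

T = A_s f_y = 3940 × 500 = 1970000 N = 1970 kN.
From C = T: a = T/(0.85 f'_c b) = 1970000/(0.85 × 39.3 × 235) = 250.95 mm.
M_n = T(d − a/2) = 1970 kN × (770 − 125.475) mm = 1269.71 kN·m.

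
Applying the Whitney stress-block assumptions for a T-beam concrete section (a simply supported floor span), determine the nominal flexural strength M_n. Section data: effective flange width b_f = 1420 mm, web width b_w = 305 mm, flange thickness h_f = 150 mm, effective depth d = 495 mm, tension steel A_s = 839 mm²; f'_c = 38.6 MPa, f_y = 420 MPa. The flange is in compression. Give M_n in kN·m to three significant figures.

Tension: T = A_s f_y = 839 × 420 = 352380 N.
Try a within the flange: a = T/(0.85 f'_c b_f) = 352380/(0.85 × 38.6 × 1420) = 7.56 mm.
Since a = 7.56 ≤ h_f = 150 mm, the stress block lies entirely in the flange; analyse as a rectangular beam of width b_f.
M_n = T(d − a/2) = 352380 × (495 − 3.78) = 173.10 × 10⁶ N·mm.
M_n = 173.10 kN·m.

M_n ≈ 173 kN·m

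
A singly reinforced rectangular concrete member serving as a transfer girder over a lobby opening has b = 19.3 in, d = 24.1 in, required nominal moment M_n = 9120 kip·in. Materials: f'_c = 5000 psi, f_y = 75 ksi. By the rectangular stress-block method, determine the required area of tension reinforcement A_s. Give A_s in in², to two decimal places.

A_s ≈ 5.65 in²

From M_n = 0.85 f'_c a b (d − a/2):
a = d − √(d² − 2M_n/(0.85 f'_c b)) = 24.1 − √(24.1² − 2 × 9120/(0.85 × 5 × 19.3)) = 5.168 in.
A_s = 0.85 f'_c a b / f_y = 0.85 × 5 × 5.168 × 19.3 / 75 = 5.652 in².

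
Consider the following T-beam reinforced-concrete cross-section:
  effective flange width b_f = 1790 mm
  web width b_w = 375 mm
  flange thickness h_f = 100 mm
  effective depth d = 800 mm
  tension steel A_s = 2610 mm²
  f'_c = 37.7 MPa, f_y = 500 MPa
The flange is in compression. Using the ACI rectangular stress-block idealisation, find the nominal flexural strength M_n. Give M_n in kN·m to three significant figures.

M_n ≈ 1030 kN·m

Tension: T = A_s f_y = 2610 × 500 = 1305000 N.
Try a within the flange: a = T/(0.85 f'_c b_f) = 1305000/(0.85 × 37.7 × 1790) = 22.75 mm.
Since a = 22.75 ≤ h_f = 100 mm, the stress block lies entirely in the flange; analyse as a rectangular beam of width b_f.
M_n = T(d − a/2) = 1305000 × (800 − 11.375) = 1029.16 × 10⁶ N·mm.
M_n = 1029.16 kN·m.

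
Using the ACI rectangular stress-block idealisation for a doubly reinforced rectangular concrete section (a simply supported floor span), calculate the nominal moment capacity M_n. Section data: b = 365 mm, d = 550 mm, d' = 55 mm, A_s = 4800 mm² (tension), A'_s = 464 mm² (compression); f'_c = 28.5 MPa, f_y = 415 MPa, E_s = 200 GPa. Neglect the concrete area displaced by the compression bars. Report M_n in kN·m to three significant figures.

Assume both tension and compression steel yield.
Net tension couple steel: A_s − A'_s = 4336 mm².
a = (A_s − A'_s) f_y / (0.85 f'_c b) = 1799440/(0.85 × 28.5 × 365) = 203.51 mm.
c = a/β₁ = 203.51/0.846 = 240.56 mm; ε'_s = 0.003(c − d')/c = 0.0023 ≥ f_y/E_s = 0.0021, so compression steel does yield.
M_n = (A_s − A'_s) f_y (d − a/2) + A'_s f_y (d − d') = [1799440 × (550 − 101.755) + 192560 × (550 − 55)] × 10⁻⁶ = 806.59 + 95.32 = 901.91 kN·m.

M_n ≈ 902 kN·m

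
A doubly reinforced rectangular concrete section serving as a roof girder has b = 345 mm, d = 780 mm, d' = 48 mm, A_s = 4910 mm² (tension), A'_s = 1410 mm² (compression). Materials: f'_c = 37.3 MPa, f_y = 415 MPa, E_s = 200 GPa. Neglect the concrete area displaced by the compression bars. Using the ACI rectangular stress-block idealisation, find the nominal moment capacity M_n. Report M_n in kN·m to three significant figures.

M_n ≈ 1460 kN·m

Assume both tension and compression steel yield.
Net tension couple steel: A_s − A'_s = 3500 mm².
a = (A_s − A'_s) f_y / (0.85 f'_c b) = 1452500/(0.85 × 37.3 × 345) = 132.79 mm.
c = a/β₁ = 132.79/0.784 = 169.38 mm; ε'_s = 0.003(c − d')/c = 0.0021 ≥ f_y/E_s = 0.0021, so compression steel does yield.
M_n = (A_s − A'_s) f_y (d − a/2) + A'_s f_y (d − d') = [1452500 × (780 − 66.395) + 585150 × (780 − 48)] × 10⁻⁶ = 1036.51 + 428.33 = 1464.84 kN·m.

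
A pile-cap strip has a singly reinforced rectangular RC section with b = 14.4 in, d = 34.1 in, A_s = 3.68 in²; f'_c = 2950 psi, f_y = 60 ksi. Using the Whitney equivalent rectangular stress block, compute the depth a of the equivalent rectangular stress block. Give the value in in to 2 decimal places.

T = A_s f_y = 3.68 × 60 = 220.8 kips.
a = T/(0.85 f'_c b) = 220.8/(0.85 × 2.95 × 14.4) = 6.11 in.

a ≈ 6.11 in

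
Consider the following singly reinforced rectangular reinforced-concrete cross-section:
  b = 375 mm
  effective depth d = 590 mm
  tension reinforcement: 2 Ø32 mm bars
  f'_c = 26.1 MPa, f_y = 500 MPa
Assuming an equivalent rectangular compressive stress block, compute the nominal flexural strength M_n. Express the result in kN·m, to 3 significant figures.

A_s = 2 × 804 = 1608 mm².
T = A_s f_y = 1608 × 500 = 804000 N = 804 kN.
From C = T: a = T/(0.85 f'_c b) = 804000/(0.85 × 26.1 × 375) = 96.64 mm.
M_n = T(d − a/2) = 804 kN × (590 − 48.32) mm = 435.51 kN·m.

M_n ≈ 436 kN·m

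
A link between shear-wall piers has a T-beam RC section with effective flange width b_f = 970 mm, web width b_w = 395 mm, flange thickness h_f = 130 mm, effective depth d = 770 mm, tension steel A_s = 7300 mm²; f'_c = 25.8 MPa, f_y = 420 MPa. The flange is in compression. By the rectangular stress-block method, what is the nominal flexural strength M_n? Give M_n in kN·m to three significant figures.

M_n ≈ 2140 kN·m

Tension: T = A_s f_y = 7300 × 420 = 3066000 N.
Try a within the flange: a = T/(0.85 f'_c b_f) = 3066000/(0.85 × 25.8 × 970) = 144.13 mm.
a = 144.13 > h_f = 130 mm: the block extends into the web. Split into flange-overhang and web parts.
C_f = 0.85 f'_c (b_f − b_w) h_f = 0.85 × 25.8 × (970 − 395) × 130 = 1639268 N.
Remaining web compression depth: a_w = (T − C_f)/(0.85 f'_c b_w) = (3066000 − 1639268)/(0.85 × 25.8 × 395) = 164.70 mm.
M_n = C_f(d − h_f/2) + (T − C_f)(d − a_w/2) = 1639268 × (770 − 65) + 1426732 × (770 − 82.35) = 1155.68 + 981.09 = 2136.77 × 10⁶ N·mm.
M_n = 2136.77 kN·m.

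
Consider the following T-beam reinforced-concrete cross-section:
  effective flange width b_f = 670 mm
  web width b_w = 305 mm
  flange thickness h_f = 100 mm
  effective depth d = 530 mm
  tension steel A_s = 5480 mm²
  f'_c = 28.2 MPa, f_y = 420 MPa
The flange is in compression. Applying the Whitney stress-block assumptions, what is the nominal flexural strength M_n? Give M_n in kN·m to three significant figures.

Tension: T = A_s f_y = 5480 × 420 = 2301600 N.
Try a within the flange: a = T/(0.85 f'_c b_f) = 2301600/(0.85 × 28.2 × 670) = 143.31 mm.
a = 143.31 > h_f = 100 mm: the block extends into the web. Split into flange-overhang and web parts.
C_f = 0.85 f'_c (b_f − b_w) h_f = 0.85 × 28.2 × (670 − 305) × 100 = 874905 N.
Remaining web compression depth: a_w = (T − C_f)/(0.85 f'_c b_w) = (2301600 − 874905)/(0.85 × 28.2 × 305) = 195.15 mm.
M_n = C_f(d − h_f/2) + (T − C_f)(d − a_w/2) = 874905 × (530 − 50) + 1426695 × (530 − 97.575) = 419.95 + 616.94 = 1036.89 × 10⁶ N·mm.
M_n = 1036.89 kN·m.

M_n ≈ 1040 kN·m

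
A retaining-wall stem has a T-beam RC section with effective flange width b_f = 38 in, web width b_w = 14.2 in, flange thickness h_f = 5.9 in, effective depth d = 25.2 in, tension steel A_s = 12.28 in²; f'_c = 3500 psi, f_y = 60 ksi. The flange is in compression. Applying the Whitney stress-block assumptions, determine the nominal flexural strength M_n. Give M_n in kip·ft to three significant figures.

M_n ≈ 1340 kip·ft

Tension: T = A_s f_y = 12.28 × 60 = 736.8 kips.
Try a within the flange: a = T/(0.85 f'_c b_f) = 736.8/(0.85 × 3.5 × 38) = 6.517 in.
a = 6.517 > h_f = 5.9 in: the block extends into the web. Split into flange-overhang and web parts.
C_f = 0.85 f'_c (b_f − b_w) h_f = 0.85 × 3.5 × (38 − 14.2) × 5.9 = 417.7 kips.
Remaining web compression depth: a_w = (T − C_f)/(0.85 f'_c b_w) = (736.8 − 417.7)/(0.85 × 3.5 × 14.2) = 7.554 in.
M_n = C_f(d − h_f/2) + (T − C_f)(d − a_w/2) = 417.7 × (25.2 − 2.95) + 319.1 × (25.2 − 3.777) = 9293.8 + 6836.1 = 16129.9 kip·in.
M_n = 16129.9/12 = 1344.16 kip·ft.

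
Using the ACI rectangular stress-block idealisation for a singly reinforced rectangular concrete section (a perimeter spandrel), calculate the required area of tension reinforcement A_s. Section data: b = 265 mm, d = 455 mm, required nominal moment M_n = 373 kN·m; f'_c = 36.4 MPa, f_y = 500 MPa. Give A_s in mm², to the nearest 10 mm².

With M_n = 0.85 f'_c a b (d − a/2), solve the quadratic for a:
a = d − √(d² − 2M_n/(0.85 f'_c b)) = 455 − √(455² − 2 × 373×10⁶/(0.85 × 36.4 × 265)) = 114.35 mm.
A_s = 0.85 f'_c a b / f_y = 0.85 × 36.4 × 114.35 × 265 / 500 = 1875.1 mm².

A_s ≈ 1880 mm²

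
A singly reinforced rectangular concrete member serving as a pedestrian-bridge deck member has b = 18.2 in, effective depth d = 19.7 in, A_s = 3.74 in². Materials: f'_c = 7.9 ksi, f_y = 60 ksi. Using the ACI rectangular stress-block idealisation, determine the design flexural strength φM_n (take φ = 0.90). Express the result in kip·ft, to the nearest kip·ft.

T = A_s f_y = 3.74 × 60 = 224.4 kips.
a = T/(0.85 f'_c b) = 224.4/(0.85 × 7.9 × 18.2) = 1.836 in.
M_n = T(d − a/2) = 224.4 × (19.7 − 0.918) = 4214.7 kip·in = 4214.7/12 = 351.23 kip·ft.
φM_n = 0.90 × 351.23 = 316.11 kip·ft.

φM_n ≈ 316 kip·ft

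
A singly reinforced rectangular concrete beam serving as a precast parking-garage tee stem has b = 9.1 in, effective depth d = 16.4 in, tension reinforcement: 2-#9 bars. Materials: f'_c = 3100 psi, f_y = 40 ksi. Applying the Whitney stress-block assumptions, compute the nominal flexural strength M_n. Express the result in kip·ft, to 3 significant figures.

M_n ≈ 98.2 kip·ft

A_s = 2 × 1 = 2 in².
T = A_s f_y = 2 × 40 = 80 kips.
a = T/(0.85 f'_c b) = 80/(0.85 × 3.1 × 9.1) = 3.336 in.
M_n = T(d − a/2) = 80 × (16.4 − 1.668) = 1178.6 kip·in = 1178.6/12 = 98.22 kip·ft.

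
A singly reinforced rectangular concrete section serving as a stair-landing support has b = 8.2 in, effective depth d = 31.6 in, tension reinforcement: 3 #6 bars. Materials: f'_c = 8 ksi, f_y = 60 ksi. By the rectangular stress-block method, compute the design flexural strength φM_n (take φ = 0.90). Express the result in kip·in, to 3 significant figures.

φM_n ≈ 2200 kip·in

A_s = 3 × 0.44 = 1.32 in².
T = A_s f_y = 1.32 × 60 = 79.2 kips.
a = T/(0.85 f'_c b) = 79.2/(0.85 × 8 × 8.2) = 1.420 in.
M_n = T(d − a/2) = 79.2 × (31.6 − 0.71) = 2446.5 kip·in.
φM_n = 0.90 × 2446.5 = 2201.9 kip·in.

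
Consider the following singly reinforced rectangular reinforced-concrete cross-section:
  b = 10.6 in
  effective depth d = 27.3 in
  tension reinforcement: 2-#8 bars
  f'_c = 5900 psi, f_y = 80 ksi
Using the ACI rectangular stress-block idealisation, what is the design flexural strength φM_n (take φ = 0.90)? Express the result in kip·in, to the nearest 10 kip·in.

φM_n ≈ 2970 kip·in

A_s = 2 × 0.79 = 1.58 in².
T = A_s f_y = 1.58 × 80 = 126.4 kips.
a = T/(0.85 f'_c b) = 126.4/(0.85 × 5.9 × 10.6) = 2.378 in.
M_n = T(d − a/2) = 126.4 × (27.3 − 1.189) = 3300.4 kip·in.
φM_n = 0.90 × 3300.4 = 2970.4 kip·in.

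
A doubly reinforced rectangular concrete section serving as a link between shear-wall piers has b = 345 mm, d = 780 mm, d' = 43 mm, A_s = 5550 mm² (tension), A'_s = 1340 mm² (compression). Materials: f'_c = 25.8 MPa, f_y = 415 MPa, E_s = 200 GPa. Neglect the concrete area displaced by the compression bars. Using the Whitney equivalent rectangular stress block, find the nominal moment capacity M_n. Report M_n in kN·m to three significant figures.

Assume both tension and compression steel yield.
Net tension couple steel: A_s − A'_s = 4210 mm².
a = (A_s − A'_s) f_y / (0.85 f'_c b) = 1747150/(0.85 × 25.8 × 345) = 230.93 mm.
c = a/β₁ = 230.93/0.85 = 271.68 mm; ε'_s = 0.003(c − d')/c = 0.0025 ≥ f_y/E_s = 0.0021, so compression steel does yield.
M_n = (A_s − A'_s) f_y (d − a/2) + A'_s f_y (d − d') = [1747150 × (780 − 115.465) + 556100 × (780 − 43)] × 10⁻⁶ = 1161.04 + 409.85 = 1570.89 kN·m.

M_n ≈ 1570 kN·m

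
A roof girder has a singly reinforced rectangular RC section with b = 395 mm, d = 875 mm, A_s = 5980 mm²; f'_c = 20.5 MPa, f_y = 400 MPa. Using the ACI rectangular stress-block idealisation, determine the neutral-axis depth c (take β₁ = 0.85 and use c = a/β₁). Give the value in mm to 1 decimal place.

c ≈ 408.9 mm

T = A_s f_y = 5980 × 400 = 2392000 N = 2392 kN.
Setting C = 0.85 f'_c a b equal to T: a = 2392000/(0.85 × 20.5 × 395) = 347.529 mm.
With β₁ = 0.85, c = a/β₁ = 347.529/0.85 = 408.9 mm.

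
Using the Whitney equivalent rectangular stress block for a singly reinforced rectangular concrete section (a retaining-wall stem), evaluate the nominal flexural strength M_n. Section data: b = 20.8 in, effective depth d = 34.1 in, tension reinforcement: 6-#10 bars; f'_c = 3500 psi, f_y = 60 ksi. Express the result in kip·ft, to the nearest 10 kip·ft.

A_s = 6 × 1.27 = 7.62 in².
T = A_s f_y = 7.62 × 60 = 457.2 kips.
a = T/(0.85 f'_c b) = 457.2/(0.85 × 3.5 × 20.8) = 7.388 in.
M_n = T(d − a/2) = 457.2 × (34.1 − 3.694) = 13901.6 kip·in = 13901.6/12 = 1158.47 kip·ft.

M_n ≈ 1160 kip·ft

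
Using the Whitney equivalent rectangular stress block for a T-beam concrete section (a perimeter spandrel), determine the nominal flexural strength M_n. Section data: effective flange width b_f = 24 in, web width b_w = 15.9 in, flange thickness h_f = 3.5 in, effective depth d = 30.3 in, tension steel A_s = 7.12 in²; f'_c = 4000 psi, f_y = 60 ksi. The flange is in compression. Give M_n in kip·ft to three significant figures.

M_n ≈ 980 kip·ft

Tension: T = A_s f_y = 7.12 × 60 = 427.2 kips.
Try a within the flange: a = T/(0.85 f'_c b_f) = 427.2/(0.85 × 4 × 24) = 5.235 in.
a = 5.235 > h_f = 3.5 in: the block extends into the web. Split into flange-overhang and web parts.
C_f = 0.85 f'_c (b_f − b_w) h_f = 0.85 × 4 × (24 − 15.9) × 3.5 = 96.4 kips.
Remaining web compression depth: a_w = (T − C_f)/(0.85 f'_c b_w) = (427.2 − 96.4)/(0.85 × 4 × 15.9) = 6.119 in.
M_n = C_f(d − h_f/2) + (T − C_f)(d − a_w/2) = 96.4 × (30.3 − 1.75) + 330.8 × (30.3 − 3.0595) = 2752.2 + 9011.2 = 11763.4 kip·in.
M_n = 11763.4/12 = 980.28 kip·ft.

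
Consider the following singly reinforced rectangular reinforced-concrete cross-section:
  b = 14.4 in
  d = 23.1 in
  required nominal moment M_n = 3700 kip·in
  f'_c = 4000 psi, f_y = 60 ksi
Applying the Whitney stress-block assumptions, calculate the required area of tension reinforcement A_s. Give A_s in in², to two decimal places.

From M_n = 0.85 f'_c a b (d − a/2):
a = d − √(d² − 2M_n/(0.85 f'_c b)) = 23.1 − √(23.1² − 2 × 3700/(0.85 × 4 × 14.4)) = 3.543 in.
A_s = 0.85 f'_c a b / f_y = 0.85 × 4 × 3.543 × 14.4 / 60 = 2.891 in².

A_s ≈ 2.89 in²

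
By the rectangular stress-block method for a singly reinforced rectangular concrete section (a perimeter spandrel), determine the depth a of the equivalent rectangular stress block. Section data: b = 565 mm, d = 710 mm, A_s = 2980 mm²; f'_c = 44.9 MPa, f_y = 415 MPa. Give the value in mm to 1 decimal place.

a ≈ 57.4 mm

T = A_s f_y = 2980 × 415 = 1236700 N = 1236.7 kN.
Setting C = 0.85 f'_c a b equal to T: a = 1236700/(0.85 × 44.9 × 565) = 57.4 mm.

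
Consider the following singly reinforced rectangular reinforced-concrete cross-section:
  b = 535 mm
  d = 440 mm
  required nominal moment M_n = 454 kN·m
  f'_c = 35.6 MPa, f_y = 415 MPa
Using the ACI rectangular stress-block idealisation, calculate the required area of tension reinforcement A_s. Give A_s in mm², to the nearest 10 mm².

With M_n = 0.85 f'_c a b (d − a/2), solve the quadratic for a:
a = d − √(d² − 2M_n/(0.85 f'_c b)) = 440 − √(440² − 2 × 454×10⁶/(0.85 × 35.6 × 535)) = 69.17 mm.
A_s = 0.85 f'_c a b / f_y = 0.85 × 35.6 × 69.17 × 535 / 415 = 2698.3 mm².

A_s ≈ 2700 mm²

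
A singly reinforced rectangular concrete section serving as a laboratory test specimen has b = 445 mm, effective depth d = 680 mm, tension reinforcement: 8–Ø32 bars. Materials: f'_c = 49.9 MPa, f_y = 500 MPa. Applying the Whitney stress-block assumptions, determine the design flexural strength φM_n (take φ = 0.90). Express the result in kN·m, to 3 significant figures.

A_s = 8 × 804 = 6432 mm².
T = A_s f_y = 6432 × 500 = 3216000 N = 3216 kN.
From C = T: a = T/(0.85 f'_c b) = 3216000/(0.85 × 49.9 × 445) = 170.39 mm.
M_n = T(d − a/2) = 3216 kN × (680 − 85.195) mm = 1912.89 kN·m.
φM_n = 0.90 × 1912.89 = 1721.60 kN·m.

φM_n ≈ 1720 kN·m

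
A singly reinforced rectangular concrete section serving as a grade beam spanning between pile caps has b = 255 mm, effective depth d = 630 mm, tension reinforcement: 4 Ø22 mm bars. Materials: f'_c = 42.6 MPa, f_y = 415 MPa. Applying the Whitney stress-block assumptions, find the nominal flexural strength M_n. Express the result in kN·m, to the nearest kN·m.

M_n ≈ 376 kN·m

A_s = 4 × 380 = 1520 mm².
T = A_s f_y = 1520 × 415 = 630800 N = 630.8 kN.
From C = T: a = T/(0.85 f'_c b) = 630800/(0.85 × 42.6 × 255) = 68.32 mm.
M_n = T(d − a/2) = 630.8 kN × (630 − 34.16) mm = 375.86 kN·m.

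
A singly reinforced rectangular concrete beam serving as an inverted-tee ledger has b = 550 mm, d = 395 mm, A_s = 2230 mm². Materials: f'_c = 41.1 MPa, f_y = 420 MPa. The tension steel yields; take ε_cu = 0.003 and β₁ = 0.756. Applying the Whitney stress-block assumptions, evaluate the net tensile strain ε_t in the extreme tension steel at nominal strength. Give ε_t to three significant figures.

ε_t ≈ 0.0154

a = A_s f_y/(0.85 f'_c b) = 48.75 mm.
β₁ = 0.756, so c = a/β₁ = 48.75/0.756 = 64.48 mm.
From the linear strain diagram with ε_cu = 0.003: ε_t = 0.003 (d − c)/c = 0.003 × (395 − 64.48)/64.48 = 0.0154.
Since ε_t ≥ 0.005, the section is tension-controlled.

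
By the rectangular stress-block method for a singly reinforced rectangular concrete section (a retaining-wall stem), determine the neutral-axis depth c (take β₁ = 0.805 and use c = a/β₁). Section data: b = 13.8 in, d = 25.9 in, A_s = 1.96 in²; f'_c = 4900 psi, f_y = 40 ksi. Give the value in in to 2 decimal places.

c ≈ 1.69 in

T = A_s f_y = 1.96 × 40 = 78.4 kips.
a = T/(0.85 f'_c b) = 78.4/(0.85 × 4.9 × 13.8) = 1.3640 in.
With β₁ = 0.805, c = a/β₁ = 1.3640/0.805 = 1.69 in.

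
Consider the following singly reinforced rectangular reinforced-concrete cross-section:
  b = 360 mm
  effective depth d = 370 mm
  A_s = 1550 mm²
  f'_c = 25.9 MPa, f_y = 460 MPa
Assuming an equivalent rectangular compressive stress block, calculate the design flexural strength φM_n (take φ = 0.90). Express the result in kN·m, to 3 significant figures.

φM_n ≈ 209 kN·m

T = A_s f_y = 1550 × 460 = 713000 N = 713 kN.
From C = T: a = T/(0.85 f'_c b) = 713000/(0.85 × 25.9 × 360) = 89.96 mm.
M_n = T(d − a/2) = 713 kN × (370 − 44.98) mm = 231.74 kN·m.
φM_n = 0.90 × 231.74 = 208.57 kN·m.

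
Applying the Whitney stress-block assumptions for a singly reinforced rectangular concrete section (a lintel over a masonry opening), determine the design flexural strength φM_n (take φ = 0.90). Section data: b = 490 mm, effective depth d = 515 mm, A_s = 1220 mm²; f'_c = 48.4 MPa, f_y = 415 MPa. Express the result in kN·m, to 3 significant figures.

φM_n ≈ 229 kN·m

T = A_s f_y = 1220 × 415 = 506300 N = 506.3 kN.
From C = T: a = T/(0.85 f'_c b) = 506300/(0.85 × 48.4 × 490) = 25.12 mm.
M_n = T(d − a/2) = 506.3 kN × (515 − 12.56) mm = 254.39 kN·m.
φM_n = 0.90 × 254.39 = 228.95 kN·m.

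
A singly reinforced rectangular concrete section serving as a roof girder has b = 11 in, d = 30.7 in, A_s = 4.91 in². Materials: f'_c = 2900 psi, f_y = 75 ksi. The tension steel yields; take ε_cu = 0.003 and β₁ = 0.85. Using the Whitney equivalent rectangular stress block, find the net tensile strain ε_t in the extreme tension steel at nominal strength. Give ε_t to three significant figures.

a = A_s f_y/(0.85 f'_c b) = 13.581 in.
β₁ = 0.85, so c = a/β₁ = 13.581/0.85 = 15.978 in.
From the linear strain diagram with ε_cu = 0.003: ε_t = 0.003 (d − c)/c = 0.003 × (30.7 − 15.978)/15.978 = 0.00276.
ε_t < 0.004 — the section is over-reinforced for flexure under ACI limits.

ε_t ≈ 0.00276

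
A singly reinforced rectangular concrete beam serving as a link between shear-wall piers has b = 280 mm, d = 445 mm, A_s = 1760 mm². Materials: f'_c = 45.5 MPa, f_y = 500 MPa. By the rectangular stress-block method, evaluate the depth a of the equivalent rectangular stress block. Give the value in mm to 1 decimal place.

T = A_s f_y = 1760 × 500 = 880000 N = 880 kN.
Setting C = 0.85 f'_c a b equal to T: a = 880000/(0.85 × 45.5 × 280) = 81.3 mm.

a ≈ 81.3 mm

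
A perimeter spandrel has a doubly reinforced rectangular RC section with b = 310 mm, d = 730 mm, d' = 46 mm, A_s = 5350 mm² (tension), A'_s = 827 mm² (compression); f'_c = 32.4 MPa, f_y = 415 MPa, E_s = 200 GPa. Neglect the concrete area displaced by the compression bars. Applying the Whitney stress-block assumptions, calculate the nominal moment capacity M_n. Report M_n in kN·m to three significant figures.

Assume both tension and compression steel yield.
Net tension couple steel: A_s − A'_s = 4523 mm².
a = (A_s − A'_s) f_y / (0.85 f'_c b) = 1877045/(0.85 × 32.4 × 310) = 219.86 mm.
c = a/β₁ = 219.86/0.819 = 268.45 mm; ε'_s = 0.003(c − d')/c = 0.0025 ≥ f_y/E_s = 0.0021, so compression steel does yield.
M_n = (A_s − A'_s) f_y (d − a/2) + A'_s f_y (d − d') = [1877045 × (730 − 109.93) + 343205 × (730 − 46)] × 10⁻⁶ = 1163.90 + 234.75 = 1398.65 kN·m.

M_n ≈ 1400 kN·m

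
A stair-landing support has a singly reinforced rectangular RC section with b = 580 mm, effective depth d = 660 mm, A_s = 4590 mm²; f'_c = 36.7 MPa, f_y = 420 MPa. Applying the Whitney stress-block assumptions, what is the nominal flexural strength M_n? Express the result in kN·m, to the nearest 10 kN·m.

M_n ≈ 1170 kN·m

T = A_s f_y = 4590 × 420 = 1927800 N = 1927.8 kN.
From C = T: a = T/(0.85 f'_c b) = 1927800/(0.85 × 36.7 × 580) = 106.55 mm.
M_n = T(d − a/2) = 1927.8 kN × (660 − 53.275) mm = 1169.64 kN·m.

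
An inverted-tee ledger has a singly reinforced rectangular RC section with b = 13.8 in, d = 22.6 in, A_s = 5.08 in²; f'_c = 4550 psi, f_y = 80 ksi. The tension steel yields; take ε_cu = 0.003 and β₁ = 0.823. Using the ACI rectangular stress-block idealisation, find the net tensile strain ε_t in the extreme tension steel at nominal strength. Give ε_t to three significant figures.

ε_t ≈ 0.00433

a = A_s f_y/(0.85 f'_c b) = 7.615 in.
β₁ = 0.823, so c = a/β₁ = 7.615/0.823 = 9.253 in.
From the linear strain diagram with ε_cu = 0.003: ε_t = 0.003 (d − c)/c = 0.003 × (22.6 − 9.253)/9.253 = 0.00433.
ε_t is between 0.004 and 0.005 — transition zone.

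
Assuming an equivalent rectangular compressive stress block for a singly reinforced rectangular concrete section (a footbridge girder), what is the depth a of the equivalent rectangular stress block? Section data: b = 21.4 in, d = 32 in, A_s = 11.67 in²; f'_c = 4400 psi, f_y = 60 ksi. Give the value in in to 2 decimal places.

T = A_s f_y = 11.67 × 60 = 700.2 kips.
a = T/(0.85 f'_c b) = 700.2/(0.85 × 4.4 × 21.4) = 8.75 in.

a ≈ 8.75 in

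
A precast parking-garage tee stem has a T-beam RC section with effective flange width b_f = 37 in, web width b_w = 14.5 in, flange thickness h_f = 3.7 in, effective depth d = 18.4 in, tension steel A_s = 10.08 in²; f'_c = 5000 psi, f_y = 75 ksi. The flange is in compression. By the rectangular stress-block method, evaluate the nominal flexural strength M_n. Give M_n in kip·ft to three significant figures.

M_n ≈ 995 kip·ft

Tension: T = A_s f_y = 10.08 × 75 = 756 kips.
Try a within the flange: a = T/(0.85 f'_c b_f) = 756/(0.85 × 5 × 37) = 4.808 in.
a = 4.808 > h_f = 3.7 in: the block extends into the web. Split into flange-overhang and web parts.
C_f = 0.85 f'_c (b_f − b_w) h_f = 0.85 × 5 × (37 − 14.5) × 3.7 = 353.8 kips.
Remaining web compression depth: a_w = (T − C_f)/(0.85 f'_c b_w) = (756 − 353.8)/(0.85 × 5 × 14.5) = 6.527 in.
M_n = C_f(d − h_f/2) + (T − C_f)(d − a_w/2) = 353.8 × (18.4 − 1.85) + 402.2 × (18.4 − 3.2635) = 5855.4 + 6087.9 = 11943.3 kip·in.
M_n = 11943.3/12 = 995.28 kip·ft.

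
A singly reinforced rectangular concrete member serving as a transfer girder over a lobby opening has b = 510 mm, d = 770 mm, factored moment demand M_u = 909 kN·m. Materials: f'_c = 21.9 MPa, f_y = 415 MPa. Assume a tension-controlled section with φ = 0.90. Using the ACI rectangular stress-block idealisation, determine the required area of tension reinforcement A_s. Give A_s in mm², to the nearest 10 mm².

M_n = M_u/φ = 909/0.90 = 1010 kN·m.
With M_n = 0.85 f'_c a b (d − a/2), solve the quadratic for a:
a = d − √(d² − 2M_n/(0.85 f'_c b)) = 770 − √(770² − 2 × 1010×10⁶/(0.85 × 21.9 × 510)) = 153.46 mm.
A_s = 0.85 f'_c a b / f_y = 0.85 × 21.9 × 153.46 × 510 / 415 = 3510.6 mm².

A_s ≈ 3510 mm²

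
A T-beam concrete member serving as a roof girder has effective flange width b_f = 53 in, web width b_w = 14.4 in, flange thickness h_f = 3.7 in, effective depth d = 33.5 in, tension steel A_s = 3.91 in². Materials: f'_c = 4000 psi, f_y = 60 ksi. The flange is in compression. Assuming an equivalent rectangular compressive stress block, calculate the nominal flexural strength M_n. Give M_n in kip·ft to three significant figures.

M_n ≈ 642 kip·ft

Tension: T = A_s f_y = 3.91 × 60 = 234.6 kips.
Try a within the flange: a = T/(0.85 f'_c b_f) = 234.6/(0.85 × 4 × 53) = 1.302 in.
Since a = 1.302 ≤ h_f = 3.7 in, the stress block lies entirely in the flange; analyse as a rectangular beam of width b_f.
M_n = T(d − a/2) = 234.6 × (33.5 − 0.651) = 7706.4 kip·in.
M_n = 7706.4/12 = 642.20 kip·ft.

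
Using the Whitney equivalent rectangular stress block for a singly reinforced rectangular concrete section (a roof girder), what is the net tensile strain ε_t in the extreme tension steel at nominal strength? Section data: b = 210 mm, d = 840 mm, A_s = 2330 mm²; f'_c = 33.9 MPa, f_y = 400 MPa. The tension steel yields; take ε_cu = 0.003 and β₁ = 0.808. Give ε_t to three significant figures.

ε_t ≈ 0.0102

a = A_s f_y/(0.85 f'_c b) = 154.02 mm.
β₁ = 0.808, so c = a/β₁ = 154.02/0.808 = 190.62 mm.
From the linear strain diagram with ε_cu = 0.003: ε_t = 0.003 (d − c)/c = 0.003 × (840 − 190.62)/190.62 = 0.0102.
Since ε_t ≥ 0.005, the section is tension-controlled.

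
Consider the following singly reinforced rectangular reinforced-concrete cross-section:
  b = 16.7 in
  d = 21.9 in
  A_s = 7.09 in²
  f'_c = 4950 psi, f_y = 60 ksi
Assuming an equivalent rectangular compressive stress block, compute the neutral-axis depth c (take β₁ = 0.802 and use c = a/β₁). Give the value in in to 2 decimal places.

c ≈ 7.55 in

T = A_s f_y = 7.09 × 60 = 425.4 kips.
a = T/(0.85 f'_c b) = 425.4/(0.85 × 4.95 × 16.7) = 6.0542 in.
With β₁ = 0.802, c = a/β₁ = 6.0542/0.802 = 7.55 in.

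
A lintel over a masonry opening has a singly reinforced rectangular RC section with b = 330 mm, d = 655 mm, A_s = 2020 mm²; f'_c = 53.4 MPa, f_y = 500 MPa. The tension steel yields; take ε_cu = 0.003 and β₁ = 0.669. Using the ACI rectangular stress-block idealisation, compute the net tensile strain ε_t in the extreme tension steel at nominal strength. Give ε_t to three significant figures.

ε_t ≈ 0.0165

a = A_s f_y/(0.85 f'_c b) = 67.43 mm.
β₁ = 0.669, so c = a/β₁ = 67.43/0.669 = 100.79 mm.
From the linear strain diagram with ε_cu = 0.003: ε_t = 0.003 (d − c)/c = 0.003 × (655 − 100.79)/100.79 = 0.0165.
Since ε_t ≥ 0.005, the section is tension-controlled.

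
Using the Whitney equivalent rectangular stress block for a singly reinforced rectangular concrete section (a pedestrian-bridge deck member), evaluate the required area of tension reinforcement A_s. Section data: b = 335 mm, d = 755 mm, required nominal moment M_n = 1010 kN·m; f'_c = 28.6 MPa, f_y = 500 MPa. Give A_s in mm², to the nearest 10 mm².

A_s ≈ 3050 mm²

With M_n = 0.85 f'_c a b (d − a/2), solve the quadratic for a:
a = d − √(d² − 2M_n/(0.85 f'_c b)) = 755 − √(755² − 2 × 1010×10⁶/(0.85 × 28.6 × 335)) = 187.56 mm.
A_s = 0.85 f'_c a b / f_y = 0.85 × 28.6 × 187.56 × 335 / 500 = 3054.9 mm².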